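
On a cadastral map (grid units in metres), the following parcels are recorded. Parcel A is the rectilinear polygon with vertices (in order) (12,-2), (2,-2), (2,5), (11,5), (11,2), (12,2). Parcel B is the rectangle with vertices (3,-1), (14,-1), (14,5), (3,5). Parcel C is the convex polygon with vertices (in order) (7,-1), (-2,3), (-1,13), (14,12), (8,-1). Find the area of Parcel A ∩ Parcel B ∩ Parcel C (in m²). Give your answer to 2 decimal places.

34.75

The intersection is the polygon with vertices (7,-1), (3,0.778), (3,5), (10.769,5), (8,-1).
By the shoelace formula its area is 34.75.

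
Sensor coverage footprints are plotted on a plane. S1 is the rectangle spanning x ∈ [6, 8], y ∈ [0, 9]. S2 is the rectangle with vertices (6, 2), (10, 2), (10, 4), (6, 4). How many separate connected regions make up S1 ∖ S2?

S1 ∖ S2 splits into 2 disjoint pieces (area 4, area 10).

2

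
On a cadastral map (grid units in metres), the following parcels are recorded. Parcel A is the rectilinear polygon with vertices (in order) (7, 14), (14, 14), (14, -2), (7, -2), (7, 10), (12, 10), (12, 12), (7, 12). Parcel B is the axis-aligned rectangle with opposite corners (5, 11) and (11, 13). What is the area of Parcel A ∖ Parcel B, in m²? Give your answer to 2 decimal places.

98.00

|Parcel A| = 102, |Parcel A∩Parcel B| = 4.
|Parcel A ∖ Parcel B| = |Parcel A| − |Parcel A∩Parcel B| = 102 − 4 = 98.00.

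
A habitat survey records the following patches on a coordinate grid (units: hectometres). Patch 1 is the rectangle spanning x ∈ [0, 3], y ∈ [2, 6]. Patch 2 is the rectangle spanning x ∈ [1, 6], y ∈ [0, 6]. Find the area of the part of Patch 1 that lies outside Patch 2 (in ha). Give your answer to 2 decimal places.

4.00

|Patch 1∩Patch 2|: x∈[1,3], y∈[2,6] → 2·4 = 8.
|Patch 1| = 12.
|Patch 1 ∖ Patch 2| = |Patch 1| − |Patch 1∩Patch 2| = 12 − 8 = 4.00.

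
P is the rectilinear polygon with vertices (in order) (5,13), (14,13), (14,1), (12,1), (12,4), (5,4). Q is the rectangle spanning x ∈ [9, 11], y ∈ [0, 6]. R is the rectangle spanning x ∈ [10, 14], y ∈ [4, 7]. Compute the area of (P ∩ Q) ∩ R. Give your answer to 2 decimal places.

2.00

The region (P ∩ Q) ∩ R is the polygon with vertices (11,6), (11,4), (10,4), (10,6).
By the shoelace formula its area is 2.00.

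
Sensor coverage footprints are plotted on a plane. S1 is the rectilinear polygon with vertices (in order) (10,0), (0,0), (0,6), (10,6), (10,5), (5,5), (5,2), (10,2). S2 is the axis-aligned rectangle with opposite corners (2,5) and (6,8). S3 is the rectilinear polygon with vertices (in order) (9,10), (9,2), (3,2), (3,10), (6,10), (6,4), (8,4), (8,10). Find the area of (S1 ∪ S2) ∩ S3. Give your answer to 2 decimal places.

|S1 ∪ S2| = 53.
|(S1 ∪ S2) ∩ S3| = 16.00.

16.00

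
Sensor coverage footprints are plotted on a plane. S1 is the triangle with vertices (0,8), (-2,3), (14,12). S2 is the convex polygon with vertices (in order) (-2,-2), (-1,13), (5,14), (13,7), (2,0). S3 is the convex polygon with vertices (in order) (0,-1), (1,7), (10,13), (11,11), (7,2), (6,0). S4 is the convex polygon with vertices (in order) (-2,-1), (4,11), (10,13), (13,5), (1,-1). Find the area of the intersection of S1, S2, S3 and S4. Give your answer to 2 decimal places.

16.89

The intersection is the polygon with vertices (9.913,9.701), (0.783,4.565), (2.5,8), (4.375,9.25), (8.938,10.554).
By the shoelace formula its area is 16.89.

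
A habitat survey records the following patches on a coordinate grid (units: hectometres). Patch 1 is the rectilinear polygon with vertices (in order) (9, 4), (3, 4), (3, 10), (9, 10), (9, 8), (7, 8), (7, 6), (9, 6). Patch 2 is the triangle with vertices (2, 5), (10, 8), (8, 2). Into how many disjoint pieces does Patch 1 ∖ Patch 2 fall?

Patch 1 ∖ Patch 2 splits into 3 disjoint pieces (area 0.1667, area 0.25, area 19.5).

3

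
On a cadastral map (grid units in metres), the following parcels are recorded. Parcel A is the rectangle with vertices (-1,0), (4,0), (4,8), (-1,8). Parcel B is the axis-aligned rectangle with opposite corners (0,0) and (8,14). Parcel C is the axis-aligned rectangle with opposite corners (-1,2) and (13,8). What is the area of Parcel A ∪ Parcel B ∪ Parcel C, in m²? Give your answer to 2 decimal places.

150.00

By inclusion–exclusion:
Individual areas: |Parcel A| = 40, |Parcel B| = 112, |Parcel C| = 84.
|Parcel A∩Parcel B|: x∈[0,4], y∈[0,8] → 4·8 = 32.
|Parcel A∩Parcel C|: x∈[-1,4], y∈[2,8] → 5·6 = 30.
|Parcel B∩Parcel C|: x∈[0,8], y∈[2,8] → 8·6 = 48.
|Parcel A∩Parcel B∩Parcel C| = 24.
|Parcel A ∪ Parcel B ∪ Parcel C| = 236 − 110 + 24 = 150.00.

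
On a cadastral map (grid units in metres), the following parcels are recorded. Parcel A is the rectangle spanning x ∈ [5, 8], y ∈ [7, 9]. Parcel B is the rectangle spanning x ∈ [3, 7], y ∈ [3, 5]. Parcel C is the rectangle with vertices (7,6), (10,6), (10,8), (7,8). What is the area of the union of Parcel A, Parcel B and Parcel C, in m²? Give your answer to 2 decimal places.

19.00

By inclusion–exclusion:
Individual areas: |Parcel A| = 6, |Parcel B| = 8, |Parcel C| = 6.
|Parcel A∩Parcel B| = 0 (no overlap).
|Parcel A∩Parcel C|: x∈[7,8], y∈[7,8] → 1·1 = 1.
|Parcel B∩Parcel C| = 0 (no overlap).
|Parcel A∩Parcel B∩Parcel C| = 0.
|Parcel A ∪ Parcel B ∪ Parcel C| = 20 − 1 + 0 = 19.00.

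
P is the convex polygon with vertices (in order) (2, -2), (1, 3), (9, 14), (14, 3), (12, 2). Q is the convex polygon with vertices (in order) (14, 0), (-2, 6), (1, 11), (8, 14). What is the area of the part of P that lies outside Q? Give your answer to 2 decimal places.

42.92

|P| = 105, |P∩Q| = 62.0797.
|P ∖ Q| = |P| − |P∩Q| = 105 − 62.0797 = 42.92.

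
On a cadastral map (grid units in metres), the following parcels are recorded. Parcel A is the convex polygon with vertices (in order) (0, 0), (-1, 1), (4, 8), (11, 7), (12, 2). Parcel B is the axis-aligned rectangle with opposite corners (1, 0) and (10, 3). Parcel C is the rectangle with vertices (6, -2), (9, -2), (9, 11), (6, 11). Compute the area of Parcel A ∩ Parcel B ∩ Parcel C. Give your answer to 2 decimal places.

The intersection is the polygon with vertices (9,3), (9,1.5), (6,1), (6,3).
By the shoelace formula its area is 5.25.

5.25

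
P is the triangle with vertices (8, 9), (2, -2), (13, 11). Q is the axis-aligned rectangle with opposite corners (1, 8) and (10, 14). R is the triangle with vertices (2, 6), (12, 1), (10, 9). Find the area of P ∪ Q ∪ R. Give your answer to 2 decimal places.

By inclusion–exclusion:
Individual areas: |P| = 21.5, |Q| = 54, |R| = 35.
|P∩Q| = 3.0727.
|P∩R| = 11.1567.
|Q∩R| = 1.3333.
|P∩Q∩R| = 1.3299.
|P ∪ Q ∪ R| = 110.5 − 15.5627 + 1.3299 = 96.27.

96.27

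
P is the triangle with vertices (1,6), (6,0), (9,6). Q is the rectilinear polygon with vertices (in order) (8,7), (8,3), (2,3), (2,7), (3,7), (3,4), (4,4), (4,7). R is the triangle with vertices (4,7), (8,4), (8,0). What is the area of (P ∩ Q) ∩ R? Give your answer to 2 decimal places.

The region (P ∩ Q) ∩ R is the polygon with vertices (5.333,6), (8,4), (7.5,3), (6.286,3), (4.571,6).
By the shoelace formula its area is 4.80.

4.80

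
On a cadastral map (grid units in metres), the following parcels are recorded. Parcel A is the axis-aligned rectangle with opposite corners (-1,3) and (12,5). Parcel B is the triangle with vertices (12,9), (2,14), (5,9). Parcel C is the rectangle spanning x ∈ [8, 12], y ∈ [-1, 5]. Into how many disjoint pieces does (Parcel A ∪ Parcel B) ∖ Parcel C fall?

(Parcel A ∪ Parcel B) ∖ Parcel C splits into 2 disjoint pieces (area 18, area 17.5).

2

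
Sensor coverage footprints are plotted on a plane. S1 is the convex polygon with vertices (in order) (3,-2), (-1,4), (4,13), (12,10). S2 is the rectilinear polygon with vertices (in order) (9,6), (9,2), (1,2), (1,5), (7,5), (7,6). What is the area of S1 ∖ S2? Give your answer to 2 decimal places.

|S1| = 94.5, |S1∩S2| = 20.
|S1 ∖ S2| = |S1| − |S1∩S2| = 94.5 − 20 = 74.50.

74.50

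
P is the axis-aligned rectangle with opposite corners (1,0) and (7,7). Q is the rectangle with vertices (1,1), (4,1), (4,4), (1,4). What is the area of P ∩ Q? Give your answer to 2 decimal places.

|P∩Q|: x∈[1,4], y∈[1,4] → 3·3 = 9.

9.00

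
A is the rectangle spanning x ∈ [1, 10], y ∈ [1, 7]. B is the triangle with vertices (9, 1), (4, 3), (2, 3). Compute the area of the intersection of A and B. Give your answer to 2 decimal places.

2.00

The intersection is the polygon with vertices (2,3), (4,3), (9,1).
By the shoelace formula its area is 2.00.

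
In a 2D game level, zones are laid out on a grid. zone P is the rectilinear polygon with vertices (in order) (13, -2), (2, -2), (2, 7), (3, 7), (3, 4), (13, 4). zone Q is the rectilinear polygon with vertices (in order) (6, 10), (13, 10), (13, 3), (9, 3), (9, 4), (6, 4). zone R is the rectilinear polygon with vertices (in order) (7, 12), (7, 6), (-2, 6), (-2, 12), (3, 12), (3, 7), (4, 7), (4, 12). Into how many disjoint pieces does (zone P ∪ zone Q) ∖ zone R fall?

1

(zone P ∪ zone Q) ∖ zone R is a single connected region.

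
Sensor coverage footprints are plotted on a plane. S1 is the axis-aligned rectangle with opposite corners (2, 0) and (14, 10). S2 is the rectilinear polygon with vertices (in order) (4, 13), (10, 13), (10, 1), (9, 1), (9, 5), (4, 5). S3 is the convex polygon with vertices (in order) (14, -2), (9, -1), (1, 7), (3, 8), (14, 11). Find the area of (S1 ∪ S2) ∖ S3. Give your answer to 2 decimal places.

45.58

|S1 ∪ S2| = 138.
|(S1 ∪ S2) ∩ S3| = 92.4167.
|(S1 ∪ S2) ∖ S3| = 138 − 92.4167 = 45.58.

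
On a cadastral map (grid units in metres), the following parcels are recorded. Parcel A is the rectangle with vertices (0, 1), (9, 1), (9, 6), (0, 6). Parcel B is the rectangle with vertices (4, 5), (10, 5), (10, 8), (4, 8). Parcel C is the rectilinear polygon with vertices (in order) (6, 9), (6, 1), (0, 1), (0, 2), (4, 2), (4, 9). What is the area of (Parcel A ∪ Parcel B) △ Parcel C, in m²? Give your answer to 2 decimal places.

|Parcel A ∪ Parcel B| = 58.
|(Parcel A ∪ Parcel B) ∩ Parcel C| = 18.
|(Parcel A ∪ Parcel B) △ Parcel C| = 58 + 20 − 36 = 42.00.

42.00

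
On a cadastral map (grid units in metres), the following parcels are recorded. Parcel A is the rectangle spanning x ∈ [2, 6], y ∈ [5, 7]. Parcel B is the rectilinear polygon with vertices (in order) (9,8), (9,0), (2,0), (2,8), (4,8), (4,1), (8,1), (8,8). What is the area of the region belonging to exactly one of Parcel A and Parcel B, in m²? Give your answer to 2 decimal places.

|Parcel A| = 8, |Parcel B| = 28, |Parcel A∩Parcel B| = 4.
|Parcel A △ Parcel B| = |Parcel A| + |Parcel B| − 2·|Parcel A∩Parcel B| = 8 + 28 − 8 = 28.00.

28.00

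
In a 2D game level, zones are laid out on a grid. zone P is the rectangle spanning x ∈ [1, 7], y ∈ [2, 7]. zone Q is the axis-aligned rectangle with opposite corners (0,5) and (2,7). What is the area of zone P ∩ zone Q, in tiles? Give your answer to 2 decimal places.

2.00

|zone P∩zone Q|: x∈[1,2], y∈[5,7] → 1·2 = 2.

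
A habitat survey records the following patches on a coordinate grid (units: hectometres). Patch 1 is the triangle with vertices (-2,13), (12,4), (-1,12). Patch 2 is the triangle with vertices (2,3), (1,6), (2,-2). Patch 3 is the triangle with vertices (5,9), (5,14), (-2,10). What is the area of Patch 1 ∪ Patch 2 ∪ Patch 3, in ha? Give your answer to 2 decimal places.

By inclusion–exclusion:
Individual areas: |Patch 1| = 2.5, |Patch 2| = 2.5, |Patch 3| = 17.5.
|Patch 1∩Patch 2| = 0.
|Patch 1∩Patch 3| = 0.938.
|Patch 2∩Patch 3| = 0.
|Patch 1∩Patch 2∩Patch 3| = 0.
|Patch 1 ∪ Patch 2 ∪ Patch 3| = 22.5 − 0.938 + 0 = 21.56.

21.56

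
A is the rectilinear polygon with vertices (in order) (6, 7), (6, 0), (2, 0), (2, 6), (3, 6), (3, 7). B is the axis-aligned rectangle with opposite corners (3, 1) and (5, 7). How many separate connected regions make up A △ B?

A △ B is a single connected region.

1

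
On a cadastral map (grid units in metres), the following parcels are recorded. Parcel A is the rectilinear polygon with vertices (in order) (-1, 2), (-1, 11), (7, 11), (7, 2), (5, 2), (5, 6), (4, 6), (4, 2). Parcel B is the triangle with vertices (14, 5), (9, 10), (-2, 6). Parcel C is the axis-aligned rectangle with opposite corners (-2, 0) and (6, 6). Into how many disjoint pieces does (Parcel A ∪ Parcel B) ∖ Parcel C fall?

(Parcel A ∪ Parcel B) ∖ Parcel C is a single connected region.

1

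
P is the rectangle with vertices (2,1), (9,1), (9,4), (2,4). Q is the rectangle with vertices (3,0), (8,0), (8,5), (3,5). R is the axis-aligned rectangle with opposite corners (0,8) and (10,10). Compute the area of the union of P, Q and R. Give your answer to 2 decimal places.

51.00

By inclusion–exclusion:
Individual areas: |P| = 21, |Q| = 25, |R| = 20.
|P∩Q|: x∈[3,8], y∈[1,4] → 5·3 = 15.
|P∩R| = 0 (no overlap).
|Q∩R| = 0 (no overlap).
|P∩Q∩R| = 0.
|P ∪ Q ∪ R| = 66 − 15 + 0 = 51.00.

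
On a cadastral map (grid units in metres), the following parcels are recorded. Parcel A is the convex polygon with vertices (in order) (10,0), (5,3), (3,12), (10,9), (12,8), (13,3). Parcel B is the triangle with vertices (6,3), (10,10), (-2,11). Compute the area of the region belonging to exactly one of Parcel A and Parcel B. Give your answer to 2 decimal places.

|Parcel A| = 69, |Parcel B| = 44, |Parcel A∩Parcel B| = 26.4072.
|Parcel A △ Parcel B| = |Parcel A| + |Parcel B| − 2·|Parcel A∩Parcel B| = 69 + 44 − 52.8145 = 60.19.

60.19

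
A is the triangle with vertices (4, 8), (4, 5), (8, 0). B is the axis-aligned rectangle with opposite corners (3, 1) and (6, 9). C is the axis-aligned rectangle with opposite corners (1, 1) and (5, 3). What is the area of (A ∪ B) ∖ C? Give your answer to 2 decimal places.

|A ∪ B| = 25.5.
|(A ∪ B) ∩ C| = 4.
|(A ∪ B) ∖ C| = 25.5 − 4 = 21.50.

21.50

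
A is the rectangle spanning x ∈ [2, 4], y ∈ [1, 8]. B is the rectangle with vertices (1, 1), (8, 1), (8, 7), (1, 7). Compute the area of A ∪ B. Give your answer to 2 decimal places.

By inclusion–exclusion:
Individual areas: |A| = 14, |B| = 42.
|A∩B|: x∈[2,4], y∈[1,7] → 2·6 = 12.
|A ∪ B| = 56 − 12 = 44.00.

44.00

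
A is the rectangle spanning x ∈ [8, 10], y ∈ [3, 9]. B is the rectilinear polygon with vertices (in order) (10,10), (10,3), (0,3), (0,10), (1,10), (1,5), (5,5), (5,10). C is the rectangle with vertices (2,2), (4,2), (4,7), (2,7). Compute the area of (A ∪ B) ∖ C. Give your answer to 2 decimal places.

46.00

|A ∪ B| = 50.
|(A ∪ B) ∩ C| = 4.
|(A ∪ B) ∖ C| = 50 − 4 = 46.00.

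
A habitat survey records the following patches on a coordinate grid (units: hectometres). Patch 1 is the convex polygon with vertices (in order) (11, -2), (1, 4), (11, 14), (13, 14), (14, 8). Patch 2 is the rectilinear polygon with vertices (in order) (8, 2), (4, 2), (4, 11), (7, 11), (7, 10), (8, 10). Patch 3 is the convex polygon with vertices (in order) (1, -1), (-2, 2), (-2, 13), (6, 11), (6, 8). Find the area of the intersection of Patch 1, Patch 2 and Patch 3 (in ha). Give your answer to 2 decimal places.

3.60

The intersection is the polygon with vertices (4,7), (6,9), (6,8), (4,4.4).
By the shoelace formula its area is 3.60.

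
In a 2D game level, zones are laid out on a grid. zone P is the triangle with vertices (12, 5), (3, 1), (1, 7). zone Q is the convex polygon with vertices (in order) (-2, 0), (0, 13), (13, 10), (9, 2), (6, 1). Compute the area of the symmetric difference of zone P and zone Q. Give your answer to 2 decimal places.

100.66

|zone P| = 31, |zone Q| = 130, |zone P∩zone Q| = 30.1696.
|zone P △ zone Q| = |zone P| + |zone Q| − 2·|zone P∩zone Q| = 31 + 130 − 60.3393 = 100.66.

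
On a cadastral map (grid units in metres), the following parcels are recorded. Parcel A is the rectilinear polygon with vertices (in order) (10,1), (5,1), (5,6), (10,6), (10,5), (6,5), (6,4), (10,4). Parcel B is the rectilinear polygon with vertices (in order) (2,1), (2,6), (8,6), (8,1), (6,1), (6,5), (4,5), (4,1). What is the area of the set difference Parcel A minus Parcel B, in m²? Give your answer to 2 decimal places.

|Parcel A| = 21, |Parcel A∩Parcel B| = 9.
|Parcel A ∖ Parcel B| = |Parcel A| − |Parcel A∩Parcel B| = 21 − 9 = 12.00.

12.00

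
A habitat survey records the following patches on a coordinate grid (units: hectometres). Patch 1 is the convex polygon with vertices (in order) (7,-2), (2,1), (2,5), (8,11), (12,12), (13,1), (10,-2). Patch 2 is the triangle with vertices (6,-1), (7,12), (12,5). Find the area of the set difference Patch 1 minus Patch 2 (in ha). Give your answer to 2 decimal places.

75.50

|Patch 1| = 110.5, |Patch 1∩Patch 2| = 35.
|Patch 1 ∖ Patch 2| = |Patch 1| − |Patch 1∩Patch 2| = 110.5 − 35 = 75.50.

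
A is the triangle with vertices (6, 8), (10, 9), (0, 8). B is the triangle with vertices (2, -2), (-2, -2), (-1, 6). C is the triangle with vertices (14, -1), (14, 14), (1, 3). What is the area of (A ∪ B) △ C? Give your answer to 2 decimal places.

115.62

|A ∪ B| = 19.
|(A ∪ B) ∩ C| = 0.44.
|(A ∪ B) △ C| = 19 + 97.5 − 0.8799 = 115.62.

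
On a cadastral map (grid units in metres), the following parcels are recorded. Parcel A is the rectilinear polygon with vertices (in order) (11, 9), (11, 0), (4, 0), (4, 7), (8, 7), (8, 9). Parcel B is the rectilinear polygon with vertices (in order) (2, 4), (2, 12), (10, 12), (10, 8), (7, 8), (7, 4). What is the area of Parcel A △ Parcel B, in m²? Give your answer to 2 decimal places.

|Parcel A| = 55, |Parcel B| = 52, |Parcel A∩Parcel B| = 11.
|Parcel A △ Parcel B| = |Parcel A| + |Parcel B| − 2·|Parcel A∩Parcel B| = 55 + 52 − 22 = 85.00.

85.00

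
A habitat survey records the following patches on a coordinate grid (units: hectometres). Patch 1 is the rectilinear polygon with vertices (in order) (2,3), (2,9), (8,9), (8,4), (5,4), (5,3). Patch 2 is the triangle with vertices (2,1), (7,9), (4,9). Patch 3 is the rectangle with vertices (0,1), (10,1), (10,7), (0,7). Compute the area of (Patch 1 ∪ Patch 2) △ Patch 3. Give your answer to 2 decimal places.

|Patch 1 ∪ Patch 2| = 33.75.
|(Patch 1 ∪ Patch 2) ∩ Patch 3| = 21.75.
|(Patch 1 ∪ Patch 2) △ Patch 3| = 33.75 + 60 − 43.5 = 50.25.

50.25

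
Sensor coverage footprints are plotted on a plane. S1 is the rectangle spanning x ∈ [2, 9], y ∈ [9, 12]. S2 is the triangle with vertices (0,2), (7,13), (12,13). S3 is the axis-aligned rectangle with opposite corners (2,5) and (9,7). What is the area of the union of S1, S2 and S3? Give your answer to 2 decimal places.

By inclusion–exclusion:
Individual areas: |S1| = 21, |S2| = 27.5, |S3| = 14.
|S1∩S2| = 9.9205.
|S1∩S3| = 0 (no overlap).
|S2∩S3| = 3.6299.
|S1∩S2∩S3| = 0.
|S1 ∪ S2 ∪ S3| = 62.5 − 13.5503 + 0 = 48.95.

48.95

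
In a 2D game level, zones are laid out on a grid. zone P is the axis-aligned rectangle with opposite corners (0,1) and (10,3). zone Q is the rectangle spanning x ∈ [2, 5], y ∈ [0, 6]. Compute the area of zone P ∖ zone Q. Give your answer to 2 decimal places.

14.00

|zone P∩zone Q|: x∈[2,5], y∈[1,3] → 3·2 = 6.
|zone P| = 20.
|zone P ∖ zone Q| = |zone P| − |zone P∩zone Q| = 20 − 6 = 14.00.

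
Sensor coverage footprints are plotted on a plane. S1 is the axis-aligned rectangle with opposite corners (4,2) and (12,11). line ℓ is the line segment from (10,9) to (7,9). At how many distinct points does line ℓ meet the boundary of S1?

The segment lies entirely inside S1 and never meets its boundary.

0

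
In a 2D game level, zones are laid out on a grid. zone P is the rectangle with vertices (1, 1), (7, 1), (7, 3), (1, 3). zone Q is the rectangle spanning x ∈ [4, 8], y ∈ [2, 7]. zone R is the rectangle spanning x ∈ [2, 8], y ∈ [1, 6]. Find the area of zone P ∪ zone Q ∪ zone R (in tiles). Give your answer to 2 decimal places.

36.00

By inclusion–exclusion:
Individual areas: |zone P| = 12, |zone Q| = 20, |zone R| = 30.
|zone P∩zone Q|: x∈[4,7], y∈[2,3] → 3·1 = 3.
|zone P∩zone R|: x∈[2,7], y∈[1,3] → 5·2 = 10.
|zone Q∩zone R|: x∈[4,8], y∈[2,6] → 4·4 = 16.
|zone P∩zone Q∩zone R| = 3.
|zone P ∪ zone Q ∪ zone R| = 62 − 29 + 3 = 36.00.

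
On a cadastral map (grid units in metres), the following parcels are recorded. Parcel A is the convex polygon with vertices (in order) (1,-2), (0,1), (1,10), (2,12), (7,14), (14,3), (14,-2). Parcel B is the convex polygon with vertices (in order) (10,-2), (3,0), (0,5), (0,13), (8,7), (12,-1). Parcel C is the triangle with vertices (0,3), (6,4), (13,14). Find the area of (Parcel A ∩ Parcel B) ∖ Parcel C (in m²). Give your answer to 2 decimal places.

|Parcel A ∩ Parcel B| = 87.2045.
|(Parcel A ∩ Parcel B) ∩ Parcel C| = 16.5255.
|(Parcel A ∩ Parcel B) ∖ Parcel C| = 87.2045 − 16.5255 = 70.68.

70.68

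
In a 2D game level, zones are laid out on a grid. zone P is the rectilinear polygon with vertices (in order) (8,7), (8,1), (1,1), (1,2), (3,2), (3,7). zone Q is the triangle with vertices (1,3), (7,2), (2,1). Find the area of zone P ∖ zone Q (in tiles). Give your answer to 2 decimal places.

27.92

|zone P| = 32, |zone P∩zone Q| = 4.0833.
|zone P ∖ zone Q| = |zone P| − |zone P∩zone Q| = 32 − 4.0833 = 27.92.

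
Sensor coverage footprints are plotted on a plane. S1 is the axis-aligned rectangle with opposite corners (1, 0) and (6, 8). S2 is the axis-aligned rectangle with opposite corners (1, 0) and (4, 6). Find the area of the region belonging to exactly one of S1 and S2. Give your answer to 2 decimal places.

|S1∩S2|: x∈[1,4], y∈[0,6] → 3·6 = 18.
|S1 △ S2| = |S1| + |S2| − 2·|S1∩S2| = 40 + 18 − 36 = 22.00.

22.00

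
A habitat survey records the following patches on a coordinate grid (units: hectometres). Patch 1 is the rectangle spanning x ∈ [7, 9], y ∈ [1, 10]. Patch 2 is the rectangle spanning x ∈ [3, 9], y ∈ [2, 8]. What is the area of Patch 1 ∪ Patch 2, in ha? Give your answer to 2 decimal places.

42.00

By inclusion–exclusion:
Individual areas: |Patch 1| = 18, |Patch 2| = 36.
|Patch 1∩Patch 2|: x∈[7,9], y∈[2,8] → 2·6 = 12.
|Patch 1 ∪ Patch 2| = 54 − 12 = 42.00.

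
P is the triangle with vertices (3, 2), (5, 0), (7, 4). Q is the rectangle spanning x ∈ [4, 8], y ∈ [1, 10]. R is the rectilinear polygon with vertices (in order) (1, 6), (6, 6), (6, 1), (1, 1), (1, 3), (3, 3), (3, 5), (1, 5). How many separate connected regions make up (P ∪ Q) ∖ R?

(P ∪ Q) ∖ R splits into 2 disjoint pieces (area 26, area 0.75).

2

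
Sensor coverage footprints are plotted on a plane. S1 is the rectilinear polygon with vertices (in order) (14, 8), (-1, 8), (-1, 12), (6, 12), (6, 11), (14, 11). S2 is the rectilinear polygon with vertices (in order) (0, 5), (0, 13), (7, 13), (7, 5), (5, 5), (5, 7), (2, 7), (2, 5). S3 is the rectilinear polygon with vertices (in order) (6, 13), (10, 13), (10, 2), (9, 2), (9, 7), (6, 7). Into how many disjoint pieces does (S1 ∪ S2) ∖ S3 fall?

2

(S1 ∪ S2) ∖ S3 splits into 2 disjoint pieces (area 48, area 12).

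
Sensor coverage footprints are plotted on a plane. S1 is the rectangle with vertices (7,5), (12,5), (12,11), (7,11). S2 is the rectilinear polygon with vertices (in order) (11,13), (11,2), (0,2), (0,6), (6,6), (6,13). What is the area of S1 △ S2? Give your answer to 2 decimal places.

|S1| = 30, |S2| = 79, |S1∩S2| = 24.
|S1 △ S2| = |S1| + |S2| − 2·|S1∩S2| = 30 + 79 − 48 = 61.00.

61.00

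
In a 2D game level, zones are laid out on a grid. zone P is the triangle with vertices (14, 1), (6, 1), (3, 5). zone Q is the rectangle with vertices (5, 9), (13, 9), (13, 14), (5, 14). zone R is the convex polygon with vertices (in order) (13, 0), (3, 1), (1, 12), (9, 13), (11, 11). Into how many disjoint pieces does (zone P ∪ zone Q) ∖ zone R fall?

2

(zone P ∪ zone Q) ∖ zone R splits into 2 disjoint pieces (area 0.2719, area 18.6364).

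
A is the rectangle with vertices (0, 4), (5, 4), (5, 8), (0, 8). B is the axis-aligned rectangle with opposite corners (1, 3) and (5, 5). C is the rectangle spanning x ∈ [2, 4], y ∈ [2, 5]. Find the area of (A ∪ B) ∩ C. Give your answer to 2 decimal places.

The region (A ∪ B) ∩ C is the polygon with vertices (2,3), (2,5), (4,5), (4,3).
By the shoelace formula its area is 4.00.

4.00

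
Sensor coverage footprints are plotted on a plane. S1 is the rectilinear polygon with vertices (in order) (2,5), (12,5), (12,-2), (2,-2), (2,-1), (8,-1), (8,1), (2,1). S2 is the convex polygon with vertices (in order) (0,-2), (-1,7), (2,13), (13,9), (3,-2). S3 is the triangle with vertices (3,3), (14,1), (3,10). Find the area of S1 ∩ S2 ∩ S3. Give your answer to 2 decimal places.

12.51

The intersection is the polygon with vertices (6.901,2.291), (3,3), (3,5), (9.111,5), (9.256,4.881).
By the shoelace formula its area is 12.51.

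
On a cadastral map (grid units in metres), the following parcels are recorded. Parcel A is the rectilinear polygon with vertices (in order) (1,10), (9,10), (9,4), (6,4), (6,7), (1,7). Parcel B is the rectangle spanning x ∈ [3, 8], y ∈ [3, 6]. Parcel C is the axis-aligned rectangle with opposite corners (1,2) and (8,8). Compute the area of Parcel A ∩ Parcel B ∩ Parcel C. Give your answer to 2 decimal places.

The intersection is the polygon with vertices (6,6), (8,6), (8,4), (6,4).
By the shoelace formula its area is 4.00.

4.00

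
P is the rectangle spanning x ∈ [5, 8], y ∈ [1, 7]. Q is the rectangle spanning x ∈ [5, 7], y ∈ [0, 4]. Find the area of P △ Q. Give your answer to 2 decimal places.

14.00

|P∩Q|: x∈[5,7], y∈[1,4] → 2·3 = 6.
|P △ Q| = |P| + |Q| − 2·|P∩Q| = 18 + 8 − 12 = 14.00.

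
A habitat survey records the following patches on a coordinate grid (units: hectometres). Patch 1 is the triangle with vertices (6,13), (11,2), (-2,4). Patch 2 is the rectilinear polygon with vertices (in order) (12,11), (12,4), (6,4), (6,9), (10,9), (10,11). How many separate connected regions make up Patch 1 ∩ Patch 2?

1

Patch 1 ∩ Patch 2 is a single connected region.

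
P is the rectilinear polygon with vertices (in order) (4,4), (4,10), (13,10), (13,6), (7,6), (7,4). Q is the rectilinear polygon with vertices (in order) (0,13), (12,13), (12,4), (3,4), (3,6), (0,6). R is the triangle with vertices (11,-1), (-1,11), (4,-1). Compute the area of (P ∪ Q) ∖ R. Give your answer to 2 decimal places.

95.41

|P ∪ Q| = 106.
|(P ∪ Q) ∩ R| = 10.5917.
|(P ∪ Q) ∖ R| = 106 − 10.5917 = 95.41.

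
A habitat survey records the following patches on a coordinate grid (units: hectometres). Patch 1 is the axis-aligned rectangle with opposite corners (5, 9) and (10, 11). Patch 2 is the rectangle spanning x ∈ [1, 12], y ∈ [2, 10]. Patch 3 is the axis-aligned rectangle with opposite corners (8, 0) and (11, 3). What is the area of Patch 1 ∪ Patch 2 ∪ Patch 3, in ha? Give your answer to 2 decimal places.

By inclusion–exclusion:
Individual areas: |Patch 1| = 10, |Patch 2| = 88, |Patch 3| = 9.
|Patch 1∩Patch 2|: x∈[5,10], y∈[9,10] → 5·1 = 5.
|Patch 1∩Patch 3| = 0 (no overlap).
|Patch 2∩Patch 3|: x∈[8,11], y∈[2,3] → 3·1 = 3.
|Patch 1∩Patch 2∩Patch 3| = 0.
|Patch 1 ∪ Patch 2 ∪ Patch 3| = 107 − 8 + 0 = 99.00.

99.00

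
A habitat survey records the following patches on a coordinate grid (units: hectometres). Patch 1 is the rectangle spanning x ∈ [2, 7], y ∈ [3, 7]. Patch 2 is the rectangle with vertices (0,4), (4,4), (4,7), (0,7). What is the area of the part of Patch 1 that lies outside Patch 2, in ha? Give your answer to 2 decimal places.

14.00

|Patch 1∩Patch 2|: x∈[2,4], y∈[4,7] → 2·3 = 6.
|Patch 1| = 20.
|Patch 1 ∖ Patch 2| = |Patch 1| − |Patch 1∩Patch 2| = 20 − 6 = 14.00.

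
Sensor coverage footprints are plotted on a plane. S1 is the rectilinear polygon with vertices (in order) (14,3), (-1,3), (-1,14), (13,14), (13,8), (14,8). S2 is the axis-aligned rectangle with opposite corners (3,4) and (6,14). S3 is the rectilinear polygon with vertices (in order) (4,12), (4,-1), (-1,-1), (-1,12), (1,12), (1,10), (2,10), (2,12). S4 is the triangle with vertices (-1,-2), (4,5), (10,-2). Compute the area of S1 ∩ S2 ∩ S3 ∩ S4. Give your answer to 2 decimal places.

0.36

The intersection is the polygon with vertices (4,4), (3.286,4), (4,5).
By the shoelace formula its area is 0.36.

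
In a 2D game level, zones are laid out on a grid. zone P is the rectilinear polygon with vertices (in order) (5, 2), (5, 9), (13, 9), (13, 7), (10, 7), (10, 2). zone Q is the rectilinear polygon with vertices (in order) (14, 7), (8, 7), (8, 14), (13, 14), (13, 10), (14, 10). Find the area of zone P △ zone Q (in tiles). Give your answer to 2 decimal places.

59.00

|zone P| = 41, |zone Q| = 38, |zone P∩zone Q| = 10.
|zone P △ zone Q| = |zone P| + |zone Q| − 2·|zone P∩zone Q| = 41 + 38 − 20 = 59.00.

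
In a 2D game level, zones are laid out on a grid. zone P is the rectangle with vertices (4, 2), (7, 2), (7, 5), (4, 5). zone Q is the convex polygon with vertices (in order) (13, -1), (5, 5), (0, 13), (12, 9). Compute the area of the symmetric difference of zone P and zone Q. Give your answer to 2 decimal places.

81.00

|zone P| = 9, |zone Q| = 75, |zone P∩zone Q| = 1.5.
|zone P △ zone Q| = |zone P| + |zone Q| − 2·|zone P∩zone Q| = 9 + 75 − 3 = 81.00.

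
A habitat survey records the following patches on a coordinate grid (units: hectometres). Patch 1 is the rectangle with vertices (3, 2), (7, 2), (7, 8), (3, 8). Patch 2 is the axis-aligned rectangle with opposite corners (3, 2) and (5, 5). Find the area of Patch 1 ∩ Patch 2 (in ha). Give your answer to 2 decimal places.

6.00

|Patch 1∩Patch 2|: x∈[3,5], y∈[2,5] → 2·3 = 6.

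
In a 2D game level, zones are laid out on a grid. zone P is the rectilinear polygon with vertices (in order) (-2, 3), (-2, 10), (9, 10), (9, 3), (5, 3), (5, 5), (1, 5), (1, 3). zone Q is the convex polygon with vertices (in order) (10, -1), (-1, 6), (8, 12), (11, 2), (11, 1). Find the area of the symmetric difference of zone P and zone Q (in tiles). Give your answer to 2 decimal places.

|zone P| = 69, |zone Q| = 74.5, |zone P∩zone Q| = 45.0061.
|zone P △ zone Q| = |zone P| + |zone Q| − 2·|zone P∩zone Q| = 69 + 74.5 − 90.0121 = 53.49.

53.49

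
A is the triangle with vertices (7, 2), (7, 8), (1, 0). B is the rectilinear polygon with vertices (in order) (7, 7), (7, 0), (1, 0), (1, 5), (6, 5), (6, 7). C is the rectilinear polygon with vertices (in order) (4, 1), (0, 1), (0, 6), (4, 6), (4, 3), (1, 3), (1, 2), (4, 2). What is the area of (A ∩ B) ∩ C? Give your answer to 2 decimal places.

2.25

|A ∩ B| = 16.5833.
|(A ∩ B) ∩ C| = 2.25.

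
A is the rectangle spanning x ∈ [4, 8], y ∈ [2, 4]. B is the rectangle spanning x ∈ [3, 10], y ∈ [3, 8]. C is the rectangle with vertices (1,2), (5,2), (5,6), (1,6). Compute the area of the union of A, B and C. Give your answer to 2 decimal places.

By inclusion–exclusion:
Individual areas: |A| = 8, |B| = 35, |C| = 16.
|A∩B|: x∈[4,8], y∈[3,4] → 4·1 = 4.
|A∩C|: x∈[4,5], y∈[2,4] → 1·2 = 2.
|B∩C|: x∈[3,5], y∈[3,6] → 2·3 = 6.
|A∩B∩C| = 1.
|A ∪ B ∪ C| = 59 − 12 + 1 = 48.00.

48.00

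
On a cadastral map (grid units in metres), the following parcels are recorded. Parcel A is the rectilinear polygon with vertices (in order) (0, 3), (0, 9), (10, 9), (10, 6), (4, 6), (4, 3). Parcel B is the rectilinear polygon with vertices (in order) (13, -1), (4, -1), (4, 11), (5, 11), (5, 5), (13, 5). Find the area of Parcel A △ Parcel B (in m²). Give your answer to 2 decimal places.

96.00

|Parcel A| = 42, |Parcel B| = 60, |Parcel A∩Parcel B| = 3.
|Parcel A △ Parcel B| = |Parcel A| + |Parcel B| − 2·|Parcel A∩Parcel B| = 42 + 60 − 6 = 96.00.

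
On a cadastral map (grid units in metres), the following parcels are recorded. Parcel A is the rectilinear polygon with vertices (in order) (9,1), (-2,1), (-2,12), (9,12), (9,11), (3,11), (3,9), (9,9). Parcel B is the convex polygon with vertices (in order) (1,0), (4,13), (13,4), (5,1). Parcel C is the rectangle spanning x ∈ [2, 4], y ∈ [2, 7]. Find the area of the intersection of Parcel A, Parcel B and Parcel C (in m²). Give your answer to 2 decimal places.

The intersection is the polygon with vertices (2.615,7), (4,7), (4,2), (2,2), (2,4.333).
By the shoelace formula its area is 9.18.

9.18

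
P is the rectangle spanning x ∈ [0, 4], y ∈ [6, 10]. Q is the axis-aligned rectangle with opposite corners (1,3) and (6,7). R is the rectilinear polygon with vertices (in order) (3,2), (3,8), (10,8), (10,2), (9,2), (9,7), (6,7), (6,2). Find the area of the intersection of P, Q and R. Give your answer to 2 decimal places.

1.00

The intersection is the polygon with vertices (3,6), (3,7), (4,7), (4,6).
By the shoelace formula its area is 1.00.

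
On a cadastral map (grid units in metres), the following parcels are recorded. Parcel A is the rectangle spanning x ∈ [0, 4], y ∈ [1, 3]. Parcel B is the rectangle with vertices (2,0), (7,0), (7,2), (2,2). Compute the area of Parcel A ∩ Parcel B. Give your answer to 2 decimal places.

2.00

|Parcel A∩Parcel B|: x∈[2,4], y∈[1,2] → 2·1 = 2.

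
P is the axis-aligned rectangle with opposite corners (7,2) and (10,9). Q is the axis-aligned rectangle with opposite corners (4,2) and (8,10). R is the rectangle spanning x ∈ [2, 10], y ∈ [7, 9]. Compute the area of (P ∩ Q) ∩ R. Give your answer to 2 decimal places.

The region (P ∩ Q) ∩ R is the polygon with vertices (8,9), (8,7), (7,7), (7,9).
By the shoelace formula its area is 2.00.

2.00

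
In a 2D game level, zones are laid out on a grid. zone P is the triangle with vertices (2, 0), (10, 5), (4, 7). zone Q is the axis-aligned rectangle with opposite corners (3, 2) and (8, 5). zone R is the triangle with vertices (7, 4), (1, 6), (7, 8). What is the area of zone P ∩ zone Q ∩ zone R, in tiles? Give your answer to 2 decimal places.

The intersection is the polygon with vertices (7,5), (7,4), (4,5).
By the shoelace formula its area is 1.50.

1.50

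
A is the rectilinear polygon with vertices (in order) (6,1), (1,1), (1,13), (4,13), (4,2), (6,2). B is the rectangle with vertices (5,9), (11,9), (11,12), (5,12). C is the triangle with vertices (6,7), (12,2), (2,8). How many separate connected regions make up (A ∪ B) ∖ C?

(A ∪ B) ∖ C splits into 2 disjoint pieces (area 37.3, area 18).

2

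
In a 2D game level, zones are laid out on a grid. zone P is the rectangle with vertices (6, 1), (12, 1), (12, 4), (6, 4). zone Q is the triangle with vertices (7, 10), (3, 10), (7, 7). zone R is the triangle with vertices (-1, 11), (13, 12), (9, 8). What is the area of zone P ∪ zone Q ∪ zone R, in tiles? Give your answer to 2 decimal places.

46.84

By inclusion–exclusion:
Individual areas: |zone P| = 18, |zone Q| = 6, |zone R| = 26.
|zone P∩zone Q| = 0.
|zone P∩zone R| = 0.
|zone Q∩zone R| = 3.1556.
|zone P∩zone Q∩zone R| = 0.
|zone P ∪ zone Q ∪ zone R| = 50 − 3.1556 + 0 = 46.84.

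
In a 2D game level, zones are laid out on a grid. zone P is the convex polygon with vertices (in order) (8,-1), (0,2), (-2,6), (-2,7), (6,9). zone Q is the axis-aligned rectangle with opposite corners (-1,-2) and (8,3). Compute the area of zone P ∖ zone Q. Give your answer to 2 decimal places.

|zone P| = 60, |zone P∩zone Q| = 18.65.
|zone P ∖ zone Q| = |zone P| − |zone P∩zone Q| = 60 − 18.65 = 41.35.

41.35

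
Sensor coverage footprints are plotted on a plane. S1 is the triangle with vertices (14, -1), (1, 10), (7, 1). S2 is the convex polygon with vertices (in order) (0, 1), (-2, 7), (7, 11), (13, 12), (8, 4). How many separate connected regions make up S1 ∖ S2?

S1 ∖ S2 splits into 2 disjoint pieces (area 14.8796, area 0.3619).

2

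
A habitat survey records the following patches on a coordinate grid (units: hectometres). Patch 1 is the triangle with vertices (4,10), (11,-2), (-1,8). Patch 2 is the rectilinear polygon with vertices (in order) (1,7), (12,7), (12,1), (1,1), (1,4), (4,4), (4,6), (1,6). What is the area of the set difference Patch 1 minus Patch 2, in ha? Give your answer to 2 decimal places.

|Patch 1| = 37, |Patch 1∩Patch 2| = 19.1333.
|Patch 1 ∖ Patch 2| = |Patch 1| − |Patch 1∩Patch 2| = 37 − 19.1333 = 17.87.

17.87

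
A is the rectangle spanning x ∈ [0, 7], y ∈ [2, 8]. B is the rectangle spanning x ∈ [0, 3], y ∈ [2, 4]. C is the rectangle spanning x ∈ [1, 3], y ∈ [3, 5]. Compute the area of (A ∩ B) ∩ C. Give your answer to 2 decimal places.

The region (A ∩ B) ∩ C is the polygon with vertices (3,4), (3,3), (1,3), (1,4).
By the shoelace formula its area is 2.00.

2.00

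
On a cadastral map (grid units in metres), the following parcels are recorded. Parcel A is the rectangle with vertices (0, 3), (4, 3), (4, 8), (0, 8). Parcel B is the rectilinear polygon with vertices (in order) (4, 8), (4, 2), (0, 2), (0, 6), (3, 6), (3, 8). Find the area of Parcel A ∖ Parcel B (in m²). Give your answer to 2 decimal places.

|Parcel A| = 20, |Parcel A∩Parcel B| = 14.
|Parcel A ∖ Parcel B| = |Parcel A| − |Parcel A∩Parcel B| = 20 − 14 = 6.00.

6.00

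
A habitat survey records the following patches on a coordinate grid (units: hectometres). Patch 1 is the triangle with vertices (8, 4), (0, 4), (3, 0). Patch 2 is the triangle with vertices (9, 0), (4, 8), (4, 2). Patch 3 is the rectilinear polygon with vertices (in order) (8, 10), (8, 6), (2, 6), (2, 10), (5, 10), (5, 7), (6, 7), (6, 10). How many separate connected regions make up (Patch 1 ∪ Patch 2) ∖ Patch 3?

(Patch 1 ∪ Patch 2) ∖ Patch 3 is a single connected region.

1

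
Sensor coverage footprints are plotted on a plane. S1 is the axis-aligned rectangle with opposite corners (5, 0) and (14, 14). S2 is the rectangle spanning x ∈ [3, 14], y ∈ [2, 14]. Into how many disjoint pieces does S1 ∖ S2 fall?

1

S1 ∖ S2 is a single connected region.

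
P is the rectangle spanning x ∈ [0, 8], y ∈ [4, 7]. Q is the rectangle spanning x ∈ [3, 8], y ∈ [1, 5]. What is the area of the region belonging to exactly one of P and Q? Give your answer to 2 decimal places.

34.00

|P∩Q|: x∈[3,8], y∈[4,5] → 5·1 = 5.
|P △ Q| = |P| + |Q| − 2·|P∩Q| = 24 + 20 − 10 = 34.00.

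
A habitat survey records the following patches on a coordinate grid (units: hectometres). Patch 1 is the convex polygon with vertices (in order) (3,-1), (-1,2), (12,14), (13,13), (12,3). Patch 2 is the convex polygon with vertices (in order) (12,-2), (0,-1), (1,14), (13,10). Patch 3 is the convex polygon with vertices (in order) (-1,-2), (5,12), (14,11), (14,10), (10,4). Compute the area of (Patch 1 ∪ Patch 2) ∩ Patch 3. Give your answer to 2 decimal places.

91.04

|Patch 1 ∪ Patch 2| = 173.9707.
|(Patch 1 ∪ Patch 2) ∩ Patch 3| = 91.04.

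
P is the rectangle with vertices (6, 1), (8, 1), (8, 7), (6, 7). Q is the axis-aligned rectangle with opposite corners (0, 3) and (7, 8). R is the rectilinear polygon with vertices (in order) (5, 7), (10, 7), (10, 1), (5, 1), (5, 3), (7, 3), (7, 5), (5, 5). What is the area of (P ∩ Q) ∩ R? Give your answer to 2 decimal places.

2.00

|P ∩ Q| = 4.
|(P ∩ Q) ∩ R| = 2.00.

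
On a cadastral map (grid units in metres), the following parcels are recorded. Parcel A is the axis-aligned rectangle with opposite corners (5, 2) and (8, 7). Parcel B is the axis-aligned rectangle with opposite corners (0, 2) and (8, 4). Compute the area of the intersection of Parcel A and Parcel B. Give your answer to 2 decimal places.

6.00

|Parcel A∩Parcel B|: x∈[5,8], y∈[2,4] → 3·2 = 6.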